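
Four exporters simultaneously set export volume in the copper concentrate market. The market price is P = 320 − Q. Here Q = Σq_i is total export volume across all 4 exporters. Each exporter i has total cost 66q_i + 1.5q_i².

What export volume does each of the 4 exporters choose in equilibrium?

31.75

A representative exporter's profit is π_i = q_i(320 − Q) − 66q_i − 1.5q_i², with Q = q_i + Σ_{j≠i} q_j.
First-order condition: 254 − 5q_i − Σ_{j≠i} q_j = 0.
In a symmetric equilibrium every exporter chooses the same q, so Σ_{j≠i} q_j = 3q. The condition becomes 254 − 8q = 0, giving q = 254/8 = 31.75.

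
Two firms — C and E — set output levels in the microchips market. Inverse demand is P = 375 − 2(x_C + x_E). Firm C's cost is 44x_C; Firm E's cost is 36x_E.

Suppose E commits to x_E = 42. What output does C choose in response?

61.75

Firm C's profit: π = x_C(375 − 2(x_C + x_E)) − 44x_C.
∂π/∂x_C = 331 − 4x_C − 2x_E = 0, so x_C = 82.75 − 0.5x_E.
At x_E = 42: x_C = 82.75 − 0.5·42 = 61.75.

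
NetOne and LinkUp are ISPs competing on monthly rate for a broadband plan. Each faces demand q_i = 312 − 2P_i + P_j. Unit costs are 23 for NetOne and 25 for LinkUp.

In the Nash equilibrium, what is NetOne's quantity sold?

NetOne's profit: π = (P_{NetOne} − 23)(312 − 2P_{NetOne} + P_{LinkUp}).
∂π/∂P_{NetOne} = 358 − 4P_{NetOne} + P_{LinkUp} = 0 ⇒ P_{NetOne} = 89.5 + 0.25P_{LinkUp}.
Similarly P_{LinkUp} = 90.5 + 0.25P_{NetOne}.
Plugging P_{LinkUp} into NetOne's best response: P_{NetOne} = 89.5 + 0.25(90.5 + 0.25P_{NetOne}) ⇒ 0.9375P_{NetOne} = 112.125, so P_{NetOne} = 119.6.
Then P_{LinkUp} = 90.5 + 0.25·119.6 = 120.4.
q_{NetOne} = 312 − 2·119.6 + 120.4 = 193.2.

193.2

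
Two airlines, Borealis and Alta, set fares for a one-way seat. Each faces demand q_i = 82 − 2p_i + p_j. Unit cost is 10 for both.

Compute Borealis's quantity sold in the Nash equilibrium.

Borealis's profit: π = (p_{Borealis} − 10)(82 − 2p_{Borealis} + p_{Alta}).
∂π/∂p_{Borealis} = 102 − 4p_{Borealis} + p_{Alta} = 0 ⇒ p_{Borealis} = 25.5 + 0.25p_{Alta}.
By symmetry p_{Alta} = p_{Borealis}; substituting into the reaction function, 0.75p_{Borealis} = 25.5 and p_{Borealis} = 34.
q_{Borealis} = 82 − 2·34 + 34 = 48.

48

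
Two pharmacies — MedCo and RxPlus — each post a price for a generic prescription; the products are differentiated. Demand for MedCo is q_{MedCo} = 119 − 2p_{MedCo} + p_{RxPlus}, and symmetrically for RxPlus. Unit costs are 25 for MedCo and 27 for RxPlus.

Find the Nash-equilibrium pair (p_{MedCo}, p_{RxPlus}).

MedCo's profit: π = (p_{MedCo} − 25)(119 − 2p_{MedCo} + p_{RxPlus}).
∂π/∂p_{MedCo} = 169 − 4p_{MedCo} + p_{RxPlus} = 0 ⇒ p_{MedCo} = 42.25 + 0.25p_{RxPlus}.
Similarly p_{RxPlus} = 43.25 + 0.25p_{MedCo}.
Plugging p_{RxPlus} into MedCo's best response: p_{MedCo} = 42.25 + 0.25(43.25 + 0.25p_{MedCo}) ⇒ 0.9375p_{MedCo} = 53.0625, so p_{MedCo} = 56.6.
Then p_{RxPlus} = 43.25 + 0.25·56.6 = 57.4.

56.6, 57.4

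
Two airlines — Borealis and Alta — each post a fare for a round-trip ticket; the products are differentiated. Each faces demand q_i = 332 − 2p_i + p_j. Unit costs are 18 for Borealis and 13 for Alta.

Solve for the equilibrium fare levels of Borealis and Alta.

122, 120

Borealis's profit: π = (p_{Borealis} − 18)(332 − 2p_{Borealis} + p_{Alta}).
∂π/∂p_{Borealis} = 368 − 4p_{Borealis} + p_{Alta} = 0 ⇒ p_{Borealis} = 92 + 0.25p_{Alta}.
Similarly p_{Alta} = 89.5 + 0.25p_{Borealis}.
Plugging p_{Alta} into Borealis's best response: p_{Borealis} = 92 + 0.25(89.5 + 0.25p_{Borealis}) ⇒ 0.9375p_{Borealis} = 114.375, so p_{Borealis} = 122.
Then p_{Alta} = 89.5 + 0.25·122 = 120.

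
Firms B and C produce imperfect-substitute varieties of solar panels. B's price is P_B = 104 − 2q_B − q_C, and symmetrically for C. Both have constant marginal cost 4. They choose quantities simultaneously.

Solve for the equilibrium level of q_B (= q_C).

20

Firm B's profit: π = q_B(104 − 2q_B − q_C) − 4q_B.
∂π/∂q_B = 100 − 4q_B − q_C = 0 ⇒ q_B = 25 − 0.25q_C.
The game is symmetric, so in equilibrium q_C = q_B: the reaction function gives 1.25q_B = 25, hence q_B = 20.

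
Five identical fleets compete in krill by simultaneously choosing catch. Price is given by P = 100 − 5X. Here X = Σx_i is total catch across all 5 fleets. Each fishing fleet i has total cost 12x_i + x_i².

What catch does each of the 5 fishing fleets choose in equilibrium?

A representative fishing fleet's profit is π_i = x_i(100 − 5X) − 12x_i − x_i², with X = x_i + Σ_{j≠i} x_j.
First-order condition: 88 − 12x_i − 5Σ_{j≠i} x_j = 0.
With identical fishing fleets, set every x_j = x: then 88 − 12x − 20x = 0, i.e. x = 88/32 = 2.75.

2.75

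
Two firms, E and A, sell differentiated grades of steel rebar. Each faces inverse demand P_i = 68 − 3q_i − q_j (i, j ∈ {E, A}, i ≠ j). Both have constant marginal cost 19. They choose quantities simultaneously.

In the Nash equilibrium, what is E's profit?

147

Firm E's profit: π = q_E(68 − 3q_E − q_A) − 19q_E.
∂π/∂q_E = 49 − 6q_E − q_A = 0 ⇒ q_E = 49/6 − (1/6)q_A.
By symmetry q_A = q_E; substituting into the reaction function, (7/6)q_E = 49/6 and q_E = 7.
P_E = 68 − 3·7 − 7 = 40.
Profit = (40 − 19)·7 = 147.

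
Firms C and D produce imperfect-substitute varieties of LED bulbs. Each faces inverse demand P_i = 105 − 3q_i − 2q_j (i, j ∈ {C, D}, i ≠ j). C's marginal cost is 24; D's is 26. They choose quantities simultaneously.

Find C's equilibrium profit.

Firm C's profit: π = q_C(105 − 3q_C − 2q_D) − 24q_C.
∂π/∂q_C = 81 − 6q_C − 2q_D = 0 ⇒ q_C = 13.5 − (1/3)q_D.
Similarly q_D = 79/6 − (1/3)q_C.
Substituting the second reaction function into the first: q_C = 13.5 − (1/3)(79/6 − (1/3)q_C), which gives (8/9)q_C = 82/9 ⇒ q_C = 10.25.
Then q_D = 79/6 − (1/3)·10.25 = 9.75.
P_C = 105 − 3·10.25 − 2·9.75 = 54.75.
Profit = (54.75 − 24)·10.25 = 315.1875.

315.1875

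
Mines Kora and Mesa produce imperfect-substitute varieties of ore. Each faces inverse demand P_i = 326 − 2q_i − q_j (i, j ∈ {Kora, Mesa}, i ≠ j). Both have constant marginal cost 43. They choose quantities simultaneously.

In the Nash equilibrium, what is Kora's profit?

6407.12

Mine Kora's profit: π = q_{Kora}(326 − 2q_{Kora} − q_{Mesa}) − 43q_{Kora}.
∂π/∂q_{Kora} = 283 − 4q_{Kora} − q_{Mesa} = 0 ⇒ q_{Kora} = 70.75 − 0.25q_{Mesa}.
Setting q_{Kora} = q_{Mesa} in the reaction function: q_{Kora} = 70.75 − 0.25q_{Kora}, so q_{Kora} = 70.75 / 1.25 = 56.6.
P_{Kora} = 326 − 2·56.6 − 56.6 = 156.2.
Profit = (156.2 − 43)·56.6 = 6407.12.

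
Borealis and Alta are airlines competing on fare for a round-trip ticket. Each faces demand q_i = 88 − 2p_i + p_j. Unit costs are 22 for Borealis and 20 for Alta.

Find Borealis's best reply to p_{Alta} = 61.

Borealis's profit: π = (p_{Borealis} − 22)(88 − 2p_{Borealis} + p_{Alta}).
∂π/∂p_{Borealis} = 132 − 4p_{Borealis} + p_{Alta} = 0 ⇒ p_{Borealis} = 33 + 0.25p_{Alta}.
At p_{Alta} = 61: p_{Borealis} = 33 + 0.25·61 = 48.25.

48.25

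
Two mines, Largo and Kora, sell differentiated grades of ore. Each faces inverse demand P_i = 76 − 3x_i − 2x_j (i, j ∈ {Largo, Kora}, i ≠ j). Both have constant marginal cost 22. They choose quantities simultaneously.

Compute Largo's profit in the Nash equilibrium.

Mine Largo's profit: π = x_{Largo}(76 − 3x_{Largo} − 2x_{Kora}) − 22x_{Largo}.
∂π/∂x_{Largo} = 54 − 6x_{Largo} − 2x_{Kora} = 0 ⇒ x_{Largo} = 9 − (1/3)x_{Kora}.
By symmetry x_{Kora} = x_{Largo}; substituting into the reaction function, (4/3)x_{Largo} = 9 and x_{Largo} = 6.75.
P_{Largo} = 76 − 3·6.75 − 2·6.75 = 42.25.
Profit = (42.25 − 22)·6.75 = 136.6875.

136.6875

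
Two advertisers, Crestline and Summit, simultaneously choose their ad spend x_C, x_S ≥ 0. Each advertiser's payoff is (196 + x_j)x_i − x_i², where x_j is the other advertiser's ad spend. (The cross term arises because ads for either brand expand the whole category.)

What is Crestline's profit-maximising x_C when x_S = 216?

206

Crestline's payoff is (196 + x_S)x_C − x_C².
∂π/∂x_C = 196 + x_S − 2x_C = 0, so x_C = 98 + 0.5x_S.
At x_S = 216: x_C = 98 + 0.5·216 = 206.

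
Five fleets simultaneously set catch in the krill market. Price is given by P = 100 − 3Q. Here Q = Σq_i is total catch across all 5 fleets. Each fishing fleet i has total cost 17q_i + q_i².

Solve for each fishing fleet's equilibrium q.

4.15

A representative fishing fleet's profit is π_i = q_i(100 − 3Q) − 17q_i − q_i², with Q = q_i + Σ_{j≠i} q_j.
First-order condition: 83 − 8q_i − 3Σ_{j≠i} q_j = 0.
In a symmetric equilibrium every fishing fleet chooses the same q, so Σ_{j≠i} q_j = 4q. The condition becomes 83 − 20q = 0, giving q = 83/20 = 4.15.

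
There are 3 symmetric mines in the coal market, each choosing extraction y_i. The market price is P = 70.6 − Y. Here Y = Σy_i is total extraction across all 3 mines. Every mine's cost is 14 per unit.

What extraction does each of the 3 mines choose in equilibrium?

A representative mine's profit is π_i = y_i(70.6 − Y) − 14y_i, with Y = y_i + Σ_{j≠i} y_j.
First-order condition: 56.6 − 2y_i − Σ_{j≠i} y_j = 0.
Imposing symmetry (y_j = y for all j) turns Σ_{j≠i} y_j into 2y, so 56.6 = 4y and y = 14.15.

14.15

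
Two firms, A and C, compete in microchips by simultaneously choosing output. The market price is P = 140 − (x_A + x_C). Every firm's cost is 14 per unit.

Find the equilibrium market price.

Firm A's profit: π = x_A(140 − (x_A + x_C)) − 14x_A.
∂π/∂x_A = 126 − 2x_A − x_C = 0, so x_A = 63 − 0.5x_C.
Setting x_A = x_C in the reaction function: x_A = 63 − 0.5x_A, so x_A = 63 / 1.5 = 42.
Equilibrium price: P = 140 − 84 = 56.

56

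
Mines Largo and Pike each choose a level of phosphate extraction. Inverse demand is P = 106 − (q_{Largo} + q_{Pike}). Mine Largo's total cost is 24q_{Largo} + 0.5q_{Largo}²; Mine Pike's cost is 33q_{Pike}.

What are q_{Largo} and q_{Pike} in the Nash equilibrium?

18.2, 27.4

Mine Largo's profit: π = q_{Largo}(106 − (q_{Largo} + q_{Pike})) − 24q_{Largo} − 0.5q_{Largo}².
∂π/∂q_{Largo} = 82 − 3q_{Largo} − q_{Pike} = 0, so q_{Largo} = 82/3 − (1/3)q_{Pike}.
For Pike: ∂π/∂q_{Pike} = 73 − 2q_{Pike} − q_{Largo} = 0 ⇒ q_{Pike} = 36.5 − 0.5q_{Largo}.
Substituting the second reaction function into the first: q_{Largo} = 82/3 − (1/3)(36.5 − 0.5q_{Largo}), which gives (5/6)q_{Largo} = 91/6 ⇒ q_{Largo} = 18.2.
Then q_{Pike} = 36.5 − 0.5·18.2 = 27.4.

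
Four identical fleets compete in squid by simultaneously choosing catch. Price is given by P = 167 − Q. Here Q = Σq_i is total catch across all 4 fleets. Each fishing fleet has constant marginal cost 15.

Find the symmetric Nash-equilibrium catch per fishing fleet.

A representative fishing fleet's profit is π_i = q_i(167 − Q) − 15q_i, with Q = q_i + Σ_{j≠i} q_j.
First-order condition: 152 − 2q_i − Σ_{j≠i} q_j = 0.
With identical fishing fleets, set every q_j = q: then 152 − 2q − 3q = 0, i.e. q = 152/5 = 30.4.

30.4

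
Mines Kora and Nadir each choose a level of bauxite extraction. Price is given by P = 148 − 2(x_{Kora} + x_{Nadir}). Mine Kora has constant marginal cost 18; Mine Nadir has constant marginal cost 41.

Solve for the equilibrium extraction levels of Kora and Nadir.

25.5, 14

Mine Kora's profit: π = x_{Kora}(148 − 2(x_{Kora} + x_{Nadir})) − 18x_{Kora}.
∂π/∂x_{Kora} = 130 − 4x_{Kora} − 2x_{Nadir} = 0, so x_{Kora} = 32.5 − 0.5x_{Nadir}.
By the same steps for Nadir: x_{Nadir} = 26.75 − 0.5x_{Kora}.
Solving the two reaction functions simultaneously: (1 − (−0.5)(−0.5))x_{Kora} = 32.5 − 0.5·26.75, so 0.75x_{Kora} = 19.125 and x_{Kora} = 25.5.
Then x_{Nadir} = 26.75 − 0.5·25.5 = 14.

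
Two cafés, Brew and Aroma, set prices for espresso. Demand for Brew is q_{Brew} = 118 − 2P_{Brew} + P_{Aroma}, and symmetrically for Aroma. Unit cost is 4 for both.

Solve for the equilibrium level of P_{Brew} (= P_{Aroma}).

42

Brew's profit: π = (P_{Brew} − 4)(118 − 2P_{Brew} + P_{Aroma}).
∂π/∂P_{Brew} = 126 − 4P_{Brew} + P_{Aroma} = 0 ⇒ P_{Brew} = 31.5 + 0.25P_{Aroma}.
By symmetry P_{Aroma} = P_{Brew}; substituting into the reaction function, 0.75P_{Brew} = 31.5 and P_{Brew} = 42.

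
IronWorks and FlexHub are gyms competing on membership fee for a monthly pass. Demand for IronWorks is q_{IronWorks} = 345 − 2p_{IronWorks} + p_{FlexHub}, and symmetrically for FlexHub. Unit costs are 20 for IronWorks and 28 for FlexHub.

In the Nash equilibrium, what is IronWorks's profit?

IronWorks's profit: π = (p_{IronWorks} − 20)(345 − 2p_{IronWorks} + p_{FlexHub}).
∂π/∂p_{IronWorks} = 385 − 4p_{IronWorks} + p_{FlexHub} = 0 ⇒ p_{IronWorks} = 96.25 + 0.25p_{FlexHub}.
Similarly p_{FlexHub} = 100.25 + 0.25p_{IronWorks}.
Solving the two reaction functions simultaneously: (1 − (0.25)(0.25))p_{IronWorks} = 96.25 + 0.25·100.25, so 0.9375p_{IronWorks} = 121.3125 and p_{IronWorks} = 129.4.
Then p_{FlexHub} = 100.25 + 0.25·129.4 = 132.6.
q_{IronWorks} = 345 − 2·129.4 + 132.6 = 218.8.
Profit = (129.4 − 20)·218.8 = 23936.72.

23936.72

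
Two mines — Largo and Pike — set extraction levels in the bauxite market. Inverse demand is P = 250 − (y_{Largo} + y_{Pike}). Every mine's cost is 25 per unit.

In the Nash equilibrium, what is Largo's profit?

5625

Mine Largo's profit: π = y_{Largo}(250 − (y_{Largo} + y_{Pike})) − 25y_{Largo}.
∂π/∂y_{Largo} = 225 − 2y_{Largo} − y_{Pike} = 0, so y_{Largo} = 112.5 − 0.5y_{Pike}.
Setting y_{Largo} = y_{Pike} in the reaction function: y_{Largo} = 112.5 − 0.5y_{Largo}, so y_{Largo} = 112.5 / 1.5 = 75.
Price P = 250 − 150 = 100.
Largo's profit: (100 − 25)·75 = 5625.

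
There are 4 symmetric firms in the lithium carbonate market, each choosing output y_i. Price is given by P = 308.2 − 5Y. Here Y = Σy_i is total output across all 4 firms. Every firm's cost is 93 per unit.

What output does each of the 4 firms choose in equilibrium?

A representative firm's profit is π_i = y_i(308.2 − 5Y) − 93y_i, with Y = y_i + Σ_{j≠i} y_j.
First-order condition: 215.2 − 10y_i − 5Σ_{j≠i} y_j = 0.
Imposing symmetry (y_j = y for all j) turns Σ_{j≠i} y_j into 3y, so 215.2 = 25y and y = 8.608.

8.608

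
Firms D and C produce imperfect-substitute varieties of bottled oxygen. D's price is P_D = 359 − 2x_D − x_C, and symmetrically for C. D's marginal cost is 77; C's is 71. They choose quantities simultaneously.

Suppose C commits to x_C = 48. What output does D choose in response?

Firm D's profit: π = x_D(359 − 2x_D − x_C) − 77x_D.
∂π/∂x_D = 282 − 4x_D − x_C = 0 ⇒ x_D = 70.5 − 0.25x_C.
At x_C = 48: x_D = 70.5 − 0.25·48 = 58.5.

58.5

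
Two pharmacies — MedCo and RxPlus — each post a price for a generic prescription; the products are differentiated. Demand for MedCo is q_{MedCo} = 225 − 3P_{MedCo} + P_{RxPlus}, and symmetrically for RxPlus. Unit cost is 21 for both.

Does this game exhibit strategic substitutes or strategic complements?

MedCo's profit: π = (P_{MedCo} − 21)(225 − 3P_{MedCo} + P_{RxPlus}).
∂π/∂P_{MedCo} = 288 − 6P_{MedCo} + P_{RxPlus} = 0 ⇒ P_{MedCo} = 48 + (1/6)P_{RxPlus}.
The best-response slope dP_{MedCo}/dP_{RxPlus} = 1/6 > 0: the reaction function is upward-sloping, so the choices are strategic complements.

strategic complements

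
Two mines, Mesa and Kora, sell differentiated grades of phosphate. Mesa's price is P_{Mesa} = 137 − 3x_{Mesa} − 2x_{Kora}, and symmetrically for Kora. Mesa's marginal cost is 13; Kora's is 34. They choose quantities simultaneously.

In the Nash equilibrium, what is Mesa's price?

Mine Mesa's profit: π = x_{Mesa}(137 − 3x_{Mesa} − 2x_{Kora}) − 13x_{Mesa}.
∂π/∂x_{Mesa} = 124 − 6x_{Mesa} − 2x_{Kora} = 0 ⇒ x_{Mesa} = 62/3 − (1/3)x_{Kora}.
Similarly x_{Kora} = 103/6 − (1/3)x_{Mesa}.
Solving the two reaction functions simultaneously: (1 − (−1/3)(−1/3))x_{Mesa} = 62/3 − (1/3)·(103/6), so (8/9)x_{Mesa} = 269/18 and x_{Mesa} = 16.8125.
Then x_{Kora} = 103/6 − (1/3)·16.8125 = 11.5625.
P_{Mesa} = 137 − 3·16.8125 − 2·11.5625 = 63.4375.

63.4375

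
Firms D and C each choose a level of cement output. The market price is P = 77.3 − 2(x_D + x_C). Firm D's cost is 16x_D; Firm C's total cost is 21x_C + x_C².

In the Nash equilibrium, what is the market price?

Firm D's profit: π = x_D(77.3 − 2(x_D + x_C)) − 16x_D.
∂π/∂x_D = 61.3 − 4x_D − 2x_C = 0, so x_D = 15.325 − 0.5x_C.
For C: ∂π/∂x_C = 56.3 − 6x_C − 2x_D = 0 ⇒ x_C = 563/60 − (1/3)x_D.
Solving the two reaction functions simultaneously: (1 − (−0.5)(−1/3))x_D = 15.325 − 0.5·(563/60), so (5/6)x_D = 319/30 and x_D = 12.76.
Then x_C = 563/60 − (1/3)·12.76 = 5.13.
Equilibrium price: P = 77.3 − 2·17.89 = 41.52.

41.52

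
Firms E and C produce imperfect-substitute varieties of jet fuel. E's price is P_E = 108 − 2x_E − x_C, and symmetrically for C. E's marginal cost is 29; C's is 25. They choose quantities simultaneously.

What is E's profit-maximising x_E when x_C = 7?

18

Firm E's profit: π = x_E(108 − 2x_E − x_C) − 29x_E.
∂π/∂x_E = 79 − 4x_E − x_C = 0 ⇒ x_E = 19.75 − 0.25x_C.
At x_C = 7: x_E = 19.75 − 0.25·7 = 18.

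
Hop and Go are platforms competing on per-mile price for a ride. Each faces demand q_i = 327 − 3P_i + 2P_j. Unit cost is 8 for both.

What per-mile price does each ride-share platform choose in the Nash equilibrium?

Hop's profit: π = (P_{Hop} − 8)(327 − 3P_{Hop} + 2P_{Go}).
∂π/∂P_{Hop} = 351 − 6P_{Hop} + 2P_{Go} = 0 ⇒ P_{Hop} = 58.5 + (1/3)P_{Go}.
The game is symmetric, so in equilibrium P_{Go} = P_{Hop}: the reaction function gives (2/3)P_{Hop} = 58.5, hence P_{Hop} = 87.75.

87.75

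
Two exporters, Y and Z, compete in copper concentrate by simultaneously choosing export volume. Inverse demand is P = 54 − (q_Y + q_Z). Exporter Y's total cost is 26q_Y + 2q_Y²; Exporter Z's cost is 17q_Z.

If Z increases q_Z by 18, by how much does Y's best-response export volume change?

Exporter Y's profit: π = q_Y(54 − (q_Y + q_Z)) − 26q_Y − 2q_Y².
∂π/∂q_Y = 28 − 6q_Y − q_Z = 0, so q_Y = 14/3 − (1/6)q_Z.
The reaction-function slope is −1/6, so an 18-unit rise in q_Z moves q_Y by −1/6 × 18 = −3. Y's best response falls — the actions are strategic substitutes.

-3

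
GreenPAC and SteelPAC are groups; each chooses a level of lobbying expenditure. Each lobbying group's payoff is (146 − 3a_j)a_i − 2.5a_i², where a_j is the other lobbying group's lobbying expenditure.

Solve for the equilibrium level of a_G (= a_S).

18.25

GreenPAC's payoff is (146 − 3a_S)a_G − 2.5a_G².
∂π/∂a_G = 146 − 3a_S − 5a_G = 0, so a_G = 29.2 − 0.6a_S.
The game is symmetric, so in equilibrium a_S = a_G: the reaction function gives 1.6a_G = 29.2, hence a_G = 18.25.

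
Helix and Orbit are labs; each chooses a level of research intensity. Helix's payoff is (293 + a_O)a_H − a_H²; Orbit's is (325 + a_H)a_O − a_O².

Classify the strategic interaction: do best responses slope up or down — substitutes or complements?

Expanding Helix's payoff: 293a_H + a_Oa_H − a_H².
∂π/∂a_H = 293 + a_O − 2a_H = 0, so a_H = 146.5 + 0.5a_O.
The best-response slope da_H/da_O = 0.5 > 0: the reaction function is upward-sloping, so the choices are strategic complements.

strategic complements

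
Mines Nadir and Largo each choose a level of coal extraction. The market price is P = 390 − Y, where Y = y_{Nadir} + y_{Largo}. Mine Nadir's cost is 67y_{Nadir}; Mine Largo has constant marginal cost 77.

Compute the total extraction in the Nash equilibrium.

Mine Nadir's profit: π = y_{Nadir}(390 − (y_{Nadir} + y_{Largo})) − 67y_{Nadir}.
∂π/∂y_{Nadir} = 323 − 2y_{Nadir} − y_{Largo} = 0, so y_{Nadir} = 161.5 − 0.5y_{Largo}.
By the same steps for Largo: y_{Largo} = 156.5 − 0.5y_{Nadir}.
Solving the two reaction functions simultaneously: (1 − (−0.5)(−0.5))y_{Nadir} = 161.5 − 0.5·156.5, so 0.75y_{Nadir} = 83.25 and y_{Nadir} = 111.
Then y_{Largo} = 156.5 − 0.5·111 = 101.
Total extraction: 111 + 101 = 212.

212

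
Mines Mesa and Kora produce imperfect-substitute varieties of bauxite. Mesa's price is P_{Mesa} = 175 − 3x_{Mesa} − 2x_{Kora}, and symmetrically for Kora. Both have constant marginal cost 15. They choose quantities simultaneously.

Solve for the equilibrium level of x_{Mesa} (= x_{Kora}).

20

Mine Mesa's profit: π = x_{Mesa}(175 − 3x_{Mesa} − 2x_{Kora}) − 15x_{Mesa}.
∂π/∂x_{Mesa} = 160 − 6x_{Mesa} − 2x_{Kora} = 0 ⇒ x_{Mesa} = 80/3 − (1/3)x_{Kora}.
The game is symmetric, so in equilibrium x_{Kora} = x_{Mesa}: the reaction function gives (4/3)x_{Mesa} = 80/3, hence x_{Mesa} = 20.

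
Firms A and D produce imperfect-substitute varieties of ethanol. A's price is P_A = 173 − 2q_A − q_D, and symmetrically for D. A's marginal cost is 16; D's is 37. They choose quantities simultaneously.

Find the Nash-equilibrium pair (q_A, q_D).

32.8, 25.8

Firm A's profit: π = q_A(173 − 2q_A − q_D) − 16q_A.
∂π/∂q_A = 157 − 4q_A − q_D = 0 ⇒ q_A = 39.25 − 0.25q_D.
Similarly q_D = 34 − 0.25q_A.
Plugging q_D into A's best response: q_A = 39.25 − 0.25(34 − 0.25q_A) ⇒ 0.9375q_A = 30.75, so q_A = 32.8.
Then q_D = 34 − 0.25·32.8 = 25.8.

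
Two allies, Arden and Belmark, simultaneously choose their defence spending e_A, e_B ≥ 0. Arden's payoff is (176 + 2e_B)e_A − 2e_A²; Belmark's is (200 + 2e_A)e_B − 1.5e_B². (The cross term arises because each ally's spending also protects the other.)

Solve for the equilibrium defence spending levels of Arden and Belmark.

116, 144

Expanding Arden's payoff: 176e_A + 2e_Be_A − 2e_A².
∂π/∂e_A = 176 + 2e_B − 4e_A = 0, so e_A = 44 + 0.5e_B.
Likewise for Belmark: e_B = 200/3 + (2/3)e_A.
Plugging e_B into Arden's best response: e_A = 44 + 0.5(200/3 + (2/3)e_A) ⇒ (2/3)e_A = 232/3, so e_A = 116.
Then e_B = 200/3 + (2/3)·116 = 144.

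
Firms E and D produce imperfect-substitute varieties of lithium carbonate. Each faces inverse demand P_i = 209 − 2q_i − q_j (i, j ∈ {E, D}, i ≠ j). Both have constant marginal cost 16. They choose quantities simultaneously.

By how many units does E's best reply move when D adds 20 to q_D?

Firm E's profit: π = q_E(209 − 2q_E − q_D) − 16q_E.
∂π/∂q_E = 193 − 4q_E − q_D = 0 ⇒ q_E = 48.25 − 0.25q_D.
The reaction-function slope is −0.25, so a 20-unit rise in q_D moves q_E by −0.25 × 20 = −5. E's best response falls — the actions are strategic substitutes.

-5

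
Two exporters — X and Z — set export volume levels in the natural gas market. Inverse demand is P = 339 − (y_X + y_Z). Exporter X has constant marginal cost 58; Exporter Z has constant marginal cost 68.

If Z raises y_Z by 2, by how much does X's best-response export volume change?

Exporter X's profit: π = y_X(339 − (y_X + y_Z)) − 58y_X.
∂π/∂y_X = 281 − 2y_X − y_Z = 0, so y_X = 140.5 − 0.5y_Z.
The reaction-function slope is −0.5, so a 2-unit rise in y_Z moves y_X by −0.5 × 2 = −1. X's best response falls — the actions are strategic substitutes.

-1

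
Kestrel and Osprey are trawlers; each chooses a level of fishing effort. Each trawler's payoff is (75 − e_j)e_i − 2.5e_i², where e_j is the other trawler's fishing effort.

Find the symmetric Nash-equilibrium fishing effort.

12.5

Kestrel's payoff is (75 − e_O)e_K − 2.5e_K².
∂π/∂e_K = 75 − e_O − 5e_K = 0, so e_K = 15 − 0.2e_O.
By symmetry e_O = e_K; substituting into the reaction function, 1.2e_K = 15 and e_K = 12.5.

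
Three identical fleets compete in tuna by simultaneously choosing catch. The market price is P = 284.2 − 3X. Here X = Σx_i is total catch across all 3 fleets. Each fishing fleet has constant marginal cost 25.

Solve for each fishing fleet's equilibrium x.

21.6

A representative fishing fleet's profit is π_i = x_i(284.2 − 3X) − 25x_i, with X = x_i + Σ_{j≠i} x_j.
First-order condition: 259.2 − 6x_i − 3Σ_{j≠i} x_j = 0.
In a symmetric equilibrium every fishing fleet chooses the same x, so Σ_{j≠i} x_j = 2x. The condition becomes 259.2 − 12x = 0, giving x = 259.2/12 = 21.6.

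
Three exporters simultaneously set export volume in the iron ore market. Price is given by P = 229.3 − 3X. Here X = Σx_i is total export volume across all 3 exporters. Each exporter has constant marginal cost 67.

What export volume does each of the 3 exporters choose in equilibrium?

A representative exporter's profit is π_i = x_i(229.3 − 3X) − 67x_i, with X = x_i + Σ_{j≠i} x_j.
First-order condition: 162.3 − 6x_i − 3Σ_{j≠i} x_j = 0.
Imposing symmetry (x_j = x for all j) turns Σ_{j≠i} x_j into 2x, so 162.3 = 12x and x = 13.525.

13.525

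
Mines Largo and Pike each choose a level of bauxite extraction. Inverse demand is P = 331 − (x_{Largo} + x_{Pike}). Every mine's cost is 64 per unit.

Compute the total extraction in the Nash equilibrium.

Mine Largo's profit: π = x_{Largo}(331 − (x_{Largo} + x_{Pike})) − 64x_{Largo}.
∂π/∂x_{Largo} = 267 − 2x_{Largo} − x_{Pike} = 0, so x_{Largo} = 133.5 − 0.5x_{Pike}.
The game is symmetric, so in equilibrium x_{Pike} = x_{Largo}: the reaction function gives 1.5x_{Largo} = 133.5, hence x_{Largo} = 89.
Total extraction: 89 + 89 = 178.

178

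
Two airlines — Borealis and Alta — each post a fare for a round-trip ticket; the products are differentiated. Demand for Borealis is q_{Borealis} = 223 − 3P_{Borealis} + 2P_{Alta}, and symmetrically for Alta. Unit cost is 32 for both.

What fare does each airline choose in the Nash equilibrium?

79.75

Borealis's profit: π = (P_{Borealis} − 32)(223 − 3P_{Borealis} + 2P_{Alta}).
∂π/∂P_{Borealis} = 319 − 6P_{Borealis} + 2P_{Alta} = 0 ⇒ P_{Borealis} = 319/6 + (1/3)P_{Alta}.
The game is symmetric, so in equilibrium P_{Alta} = P_{Borealis}: the reaction function gives (2/3)P_{Borealis} = 319/6, hence P_{Borealis} = 79.75.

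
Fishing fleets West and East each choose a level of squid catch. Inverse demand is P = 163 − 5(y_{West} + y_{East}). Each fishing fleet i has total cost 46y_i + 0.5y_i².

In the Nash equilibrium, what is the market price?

Fishing fleet West's profit: π = y_{West}(163 − 5(y_{West} + y_{East})) − 46y_{West} − 0.5y_{West}².
∂π/∂y_{West} = 117 − 11y_{West} − 5y_{East} = 0, so y_{West} = 117/11 − (5/11)y_{East}.
By symmetry y_{East} = y_{West}; substituting into the reaction function, (16/11)y_{West} = 117/11 and y_{West} = 7.3125.
Equilibrium price: P = 163 − 5·14.625 = 89.875.

89.875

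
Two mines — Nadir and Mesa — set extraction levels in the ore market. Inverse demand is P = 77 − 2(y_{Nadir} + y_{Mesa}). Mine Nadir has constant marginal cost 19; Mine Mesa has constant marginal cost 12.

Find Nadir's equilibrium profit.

144.5

Mine Nadir's profit: π = y_{Nadir}(77 − 2(y_{Nadir} + y_{Mesa})) − 19y_{Nadir}.
∂π/∂y_{Nadir} = 58 − 4y_{Nadir} − 2y_{Mesa} = 0, so y_{Nadir} = 14.5 − 0.5y_{Mesa}.
By the same steps for Mesa: y_{Mesa} = 16.25 − 0.5y_{Nadir}.
Substituting the second reaction function into the first: y_{Nadir} = 14.5 − 0.5(16.25 − 0.5y_{Nadir}), which gives 0.75y_{Nadir} = 6.375 ⇒ y_{Nadir} = 8.5.
Then y_{Mesa} = 16.25 − 0.5·8.5 = 12.
Price P = 77 − 2·20.5 = 36.
Nadir's profit: (36 − 19)·8.5 = 144.5.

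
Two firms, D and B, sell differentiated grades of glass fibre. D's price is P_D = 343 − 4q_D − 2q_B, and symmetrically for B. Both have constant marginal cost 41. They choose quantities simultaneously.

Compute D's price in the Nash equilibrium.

Firm D's profit: π = q_D(343 − 4q_D − 2q_B) − 41q_D.
∂π/∂q_D = 302 − 8q_D − 2q_B = 0 ⇒ q_D = 37.75 − 0.25q_B.
Setting q_D = q_B in the reaction function: q_D = 37.75 − 0.25q_D, so q_D = 37.75 / 1.25 = 30.2.
P_D = 343 − 4·30.2 − 2·30.2 = 161.8.

161.8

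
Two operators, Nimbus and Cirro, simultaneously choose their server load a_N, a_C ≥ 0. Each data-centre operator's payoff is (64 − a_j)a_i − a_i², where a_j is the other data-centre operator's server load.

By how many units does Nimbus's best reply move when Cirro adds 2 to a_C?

-1

Nimbus's payoff is (64 − a_C)a_N − a_N².
∂π/∂a_N = 64 − a_C − 2a_N = 0, so a_N = 32 − 0.5a_C.
The reaction-function slope is −0.5, so a 2-unit rise in a_C moves a_N by −0.5 × 2 = −1. Nimbus's best response falls — the actions are strategic substitutes.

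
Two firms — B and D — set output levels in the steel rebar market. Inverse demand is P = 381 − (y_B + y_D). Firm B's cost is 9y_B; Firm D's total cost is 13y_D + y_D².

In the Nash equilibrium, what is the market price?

169

Firm B's profit: π = y_B(381 − (y_B + y_D)) − 9y_B.
∂π/∂y_B = 372 − 2y_B − y_D = 0, so y_B = 186 − 0.5y_D.
For D: ∂π/∂y_D = 368 − 4y_D − y_B = 0 ⇒ y_D = 92 − 0.25y_B.
Plugging y_D into B's best response: y_B = 186 − 0.5(92 − 0.25y_B) ⇒ 0.875y_B = 140, so y_B = 160.
Then y_D = 92 − 0.25·160 = 52.
Equilibrium price: P = 381 − 212 = 169.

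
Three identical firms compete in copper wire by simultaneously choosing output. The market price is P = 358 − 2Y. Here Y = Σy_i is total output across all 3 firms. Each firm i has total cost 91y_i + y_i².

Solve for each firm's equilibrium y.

26.7

A representative firm's profit is π_i = y_i(358 − 2Y) − 91y_i − y_i², with Y = y_i + Σ_{j≠i} y_j.
First-order condition: 267 − 6y_i − 2Σ_{j≠i} y_j = 0.
In a symmetric equilibrium every firm chooses the same y, so Σ_{j≠i} y_j = 2y. The condition becomes 267 − 10y = 0, giving y = 267/10 = 26.7.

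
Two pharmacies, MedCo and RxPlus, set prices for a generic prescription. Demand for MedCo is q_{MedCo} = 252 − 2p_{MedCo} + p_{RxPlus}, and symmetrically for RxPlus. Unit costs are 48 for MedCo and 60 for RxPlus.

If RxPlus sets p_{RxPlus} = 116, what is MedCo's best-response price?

116

MedCo's profit: π = (p_{MedCo} − 48)(252 − 2p_{MedCo} + p_{RxPlus}).
∂π/∂p_{MedCo} = 348 − 4p_{MedCo} + p_{RxPlus} = 0 ⇒ p_{MedCo} = 87 + 0.25p_{RxPlus}.
At p_{RxPlus} = 116: p_{MedCo} = 87 + 0.25·116 = 116.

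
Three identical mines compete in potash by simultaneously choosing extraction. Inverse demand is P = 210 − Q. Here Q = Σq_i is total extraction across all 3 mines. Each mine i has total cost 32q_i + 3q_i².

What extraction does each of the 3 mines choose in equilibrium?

A representative mine's profit is π_i = q_i(210 − Q) − 32q_i − 3q_i², with Q = q_i + Σ_{j≠i} q_j.
First-order condition: 178 − 8q_i − Σ_{j≠i} q_j = 0.
In a symmetric equilibrium every mine chooses the same q, so Σ_{j≠i} q_j = 2q. The condition becomes 178 − 10q = 0, giving q = 178/10 = 17.8.

17.8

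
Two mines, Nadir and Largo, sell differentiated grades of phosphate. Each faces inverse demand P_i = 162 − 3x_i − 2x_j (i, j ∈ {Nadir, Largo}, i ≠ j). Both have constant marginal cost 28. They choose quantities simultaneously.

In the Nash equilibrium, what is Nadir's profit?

Mine Nadir's profit: π = x_{Nadir}(162 − 3x_{Nadir} − 2x_{Largo}) − 28x_{Nadir}.
∂π/∂x_{Nadir} = 134 − 6x_{Nadir} − 2x_{Largo} = 0 ⇒ x_{Nadir} = 67/3 − (1/3)x_{Largo}.
Setting x_{Nadir} = x_{Largo} in the reaction function: x_{Nadir} = 67/3 − (1/3)x_{Nadir}, so x_{Nadir} = (67/3) / (4/3) = 16.75.
P_{Nadir} = 162 − 3·16.75 − 2·16.75 = 78.25.
Profit = (78.25 − 28)·16.75 = 841.6875.

841.6875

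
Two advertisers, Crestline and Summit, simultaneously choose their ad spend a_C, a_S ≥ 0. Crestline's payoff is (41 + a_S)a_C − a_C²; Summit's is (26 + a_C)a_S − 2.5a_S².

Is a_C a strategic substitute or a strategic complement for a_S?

Expanding Crestline's payoff: 41a_C + a_Sa_C − a_C².
∂π/∂a_C = 41 + a_S − 2a_C = 0, so a_C = 20.5 + 0.5a_S.
The best-response slope da_C/da_S = 0.5 > 0: the reaction function is upward-sloping, so the choices are strategic complements.

strategic complements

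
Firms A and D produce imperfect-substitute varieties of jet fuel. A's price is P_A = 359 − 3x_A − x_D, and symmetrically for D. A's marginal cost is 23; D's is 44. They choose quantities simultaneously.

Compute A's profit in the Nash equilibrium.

Firm A's profit: π = x_A(359 − 3x_A − x_D) − 23x_A.
∂π/∂x_A = 336 − 6x_A − x_D = 0 ⇒ x_A = 56 − (1/6)x_D.
Similarly x_D = 52.5 − (1/6)x_A.
Plugging x_D into A's best response: x_A = 56 − (1/6)(52.5 − (1/6)x_A) ⇒ (35/36)x_A = 47.25, so x_A = 48.6.
Then x_D = 52.5 − (1/6)·48.6 = 44.4.
P_A = 359 − 3·48.6 − 44.4 = 168.8.
Profit = (168.8 − 23)·48.6 = 7085.88.

7085.88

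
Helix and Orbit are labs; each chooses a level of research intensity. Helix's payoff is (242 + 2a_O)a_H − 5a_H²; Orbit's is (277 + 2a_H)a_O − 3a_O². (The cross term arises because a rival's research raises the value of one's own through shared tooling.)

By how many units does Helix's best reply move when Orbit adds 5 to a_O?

1

Expanding Helix's payoff: 242a_H + 2a_Oa_H − 5a_H².
∂π/∂a_H = 242 + 2a_O − 10a_H = 0, so a_H = 24.2 + 0.2a_O.
The reaction-function slope is 0.2, so a 5-unit rise in a_O moves a_H by 0.2 × 5 = 1. Helix's best response rises — the actions are strategic complements.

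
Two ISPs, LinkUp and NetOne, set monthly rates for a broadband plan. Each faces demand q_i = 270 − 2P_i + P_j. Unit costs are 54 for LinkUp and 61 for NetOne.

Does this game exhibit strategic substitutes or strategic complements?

LinkUp's profit: π = (P_{LinkUp} − 54)(270 − 2P_{LinkUp} + P_{NetOne}).
∂π/∂P_{LinkUp} = 378 − 4P_{LinkUp} + P_{NetOne} = 0 ⇒ P_{LinkUp} = 94.5 + 0.25P_{NetOne}.
The best-response slope dP_{LinkUp}/dP_{NetOne} = 0.25 > 0: the reaction function is upward-sloping, so the choices are strategic complements.

strategic complements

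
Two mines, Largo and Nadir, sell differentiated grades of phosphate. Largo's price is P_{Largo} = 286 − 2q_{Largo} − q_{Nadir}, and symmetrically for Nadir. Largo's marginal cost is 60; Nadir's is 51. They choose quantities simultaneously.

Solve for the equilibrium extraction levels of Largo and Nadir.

44.6, 47.6

Mine Largo's profit: π = q_{Largo}(286 − 2q_{Largo} − q_{Nadir}) − 60q_{Largo}.
∂π/∂q_{Largo} = 226 − 4q_{Largo} − q_{Nadir} = 0 ⇒ q_{Largo} = 56.5 − 0.25q_{Nadir}.
Similarly q_{Nadir} = 58.75 − 0.25q_{Largo}.
Solving the two reaction functions simultaneously: (1 − (−0.25)(−0.25))q_{Largo} = 56.5 − 0.25·58.75, so 0.9375q_{Largo} = 41.8125 and q_{Largo} = 44.6.
Then q_{Nadir} = 58.75 − 0.25·44.6 = 47.6.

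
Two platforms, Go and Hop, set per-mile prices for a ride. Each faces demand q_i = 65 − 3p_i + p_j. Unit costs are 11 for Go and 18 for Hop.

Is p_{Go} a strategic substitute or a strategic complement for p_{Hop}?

Go's profit: π = (p_{Go} − 11)(65 − 3p_{Go} + p_{Hop}).
∂π/∂p_{Go} = 98 − 6p_{Go} + p_{Hop} = 0 ⇒ p_{Go} = 49/3 + (1/6)p_{Hop}.
The best-response slope dp_{Go}/dp_{Hop} = 1/6 > 0: the reaction function is upward-sloping, so the choices are strategic complements.

strategic complements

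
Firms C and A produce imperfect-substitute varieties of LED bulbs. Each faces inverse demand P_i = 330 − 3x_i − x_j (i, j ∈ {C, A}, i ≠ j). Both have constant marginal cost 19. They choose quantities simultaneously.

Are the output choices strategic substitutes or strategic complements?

strategic substitutes

Firm C's profit: π = x_C(330 − 3x_C − x_A) − 19x_C.
∂π/∂x_C = 311 − 6x_C − x_A = 0 ⇒ x_C = 311/6 − (1/6)x_A.
The best-response slope dx_C/dx_A = −1/6 < 0: the reaction function is downward-sloping, so the choices are strategic substitutes.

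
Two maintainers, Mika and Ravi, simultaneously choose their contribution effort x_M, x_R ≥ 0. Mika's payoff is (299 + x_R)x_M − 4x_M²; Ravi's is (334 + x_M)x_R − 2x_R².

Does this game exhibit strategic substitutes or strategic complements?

strategic complements

Expanding Mika's payoff: 299x_M + x_Rx_M − 4x_M².
∂π/∂x_M = 299 + x_R − 8x_M = 0, so x_M = 37.375 + 0.125x_R.
The best-response slope dx_M/dx_R = 0.125 > 0: the reaction function is upward-sloping, so the choices are strategic complements.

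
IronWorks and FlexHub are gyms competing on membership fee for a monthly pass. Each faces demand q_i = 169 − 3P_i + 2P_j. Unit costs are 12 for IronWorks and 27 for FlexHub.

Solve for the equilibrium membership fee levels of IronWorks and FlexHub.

54.0625, 59.6875

IronWorks's profit: π = (P_{IronWorks} − 12)(169 − 3P_{IronWorks} + 2P_{FlexHub}).
∂π/∂P_{IronWorks} = 205 − 6P_{IronWorks} + 2P_{FlexHub} = 0 ⇒ P_{IronWorks} = 205/6 + (1/3)P_{FlexHub}.
Similarly P_{FlexHub} = 125/3 + (1/3)P_{IronWorks}.
Solving the two reaction functions simultaneously: (1 − (1/3)(1/3))P_{IronWorks} = 205/6 + (1/3)·(125/3), so (8/9)P_{IronWorks} = 865/18 and P_{IronWorks} = 54.0625.
Then P_{FlexHub} = 125/3 + (1/3)·54.0625 = 59.6875.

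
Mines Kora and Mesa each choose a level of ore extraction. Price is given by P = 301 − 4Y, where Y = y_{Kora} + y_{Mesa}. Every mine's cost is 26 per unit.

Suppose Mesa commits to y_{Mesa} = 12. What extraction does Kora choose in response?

Mine Kora's profit: π = y_{Kora}(301 − 4(y_{Kora} + y_{Mesa})) − 26y_{Kora}.
∂π/∂y_{Kora} = 275 − 8y_{Kora} − 4y_{Mesa} = 0, so y_{Kora} = 34.375 − 0.5y_{Mesa}.
At y_{Mesa} = 12: y_{Kora} = 34.375 − 0.5·12 = 28.375.

28.375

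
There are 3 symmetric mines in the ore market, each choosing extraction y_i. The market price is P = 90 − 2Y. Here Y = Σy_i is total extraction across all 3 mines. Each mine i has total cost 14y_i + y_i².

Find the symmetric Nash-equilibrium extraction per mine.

A representative mine's profit is π_i = y_i(90 − 2Y) − 14y_i − y_i², with Y = y_i + Σ_{j≠i} y_j.
First-order condition: 76 − 6y_i − 2Σ_{j≠i} y_j = 0.
With identical mines, set every y_j = y: then 76 − 6y − 4y = 0, i.e. y = 76/10 = 7.6.

7.6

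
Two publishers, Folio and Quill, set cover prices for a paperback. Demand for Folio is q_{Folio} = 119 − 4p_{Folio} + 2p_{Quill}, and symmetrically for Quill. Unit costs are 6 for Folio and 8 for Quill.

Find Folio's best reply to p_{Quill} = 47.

Folio's profit: π = (p_{Folio} − 6)(119 − 4p_{Folio} + 2p_{Quill}).
∂π/∂p_{Folio} = 143 − 8p_{Folio} + 2p_{Quill} = 0 ⇒ p_{Folio} = 17.875 + 0.25p_{Quill}.
At p_{Quill} = 47: p_{Folio} = 17.875 + 0.25·47 = 29.625.

29.625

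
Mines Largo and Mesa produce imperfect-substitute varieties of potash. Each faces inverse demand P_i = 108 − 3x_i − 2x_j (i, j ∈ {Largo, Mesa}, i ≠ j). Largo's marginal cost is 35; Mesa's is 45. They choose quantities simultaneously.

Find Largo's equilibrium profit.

Mine Largo's profit: π = x_{Largo}(108 − 3x_{Largo} − 2x_{Mesa}) − 35x_{Largo}.
∂π/∂x_{Largo} = 73 − 6x_{Largo} − 2x_{Mesa} = 0 ⇒ x_{Largo} = 73/6 − (1/3)x_{Mesa}.
Similarly x_{Mesa} = 10.5 − (1/3)x_{Largo}.
Plugging x_{Mesa} into Largo's best response: x_{Largo} = 73/6 − (1/3)(10.5 − (1/3)x_{Largo}) ⇒ (8/9)x_{Largo} = 26/3, so x_{Largo} = 9.75.
Then x_{Mesa} = 10.5 − (1/3)·9.75 = 7.25.
P_{Largo} = 108 − 3·9.75 − 2·7.25 = 64.25.
Profit = (64.25 − 35)·9.75 = 285.1875.

285.1875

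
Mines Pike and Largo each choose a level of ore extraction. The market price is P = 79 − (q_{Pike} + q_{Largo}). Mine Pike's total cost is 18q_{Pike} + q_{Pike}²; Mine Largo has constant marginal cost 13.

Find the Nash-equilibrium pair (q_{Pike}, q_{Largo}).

8, 29

Mine Pike's profit: π = q_{Pike}(79 − (q_{Pike} + q_{Largo})) − 18q_{Pike} − q_{Pike}².
∂π/∂q_{Pike} = 61 − 4q_{Pike} − q_{Largo} = 0, so q_{Pike} = 15.25 − 0.25q_{Largo}.
For Largo: ∂π/∂q_{Largo} = 66 − 2q_{Largo} − q_{Pike} = 0 ⇒ q_{Largo} = 33 − 0.5q_{Pike}.
Solving the two reaction functions simultaneously: (1 − (−0.25)(−0.5))q_{Pike} = 15.25 − 0.25·33, so 0.875q_{Pike} = 7 and q_{Pike} = 8.
Then q_{Largo} = 33 − 0.5·8 = 29.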